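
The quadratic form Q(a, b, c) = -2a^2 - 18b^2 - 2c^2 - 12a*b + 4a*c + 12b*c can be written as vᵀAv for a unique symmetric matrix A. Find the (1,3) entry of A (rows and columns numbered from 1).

2

The coefficient of a·c in Q is 4. For a symmetric A this equals A[1,3] + A[3,1] = 2·A[1,3].
So A[1,3] = 4/2 = 2.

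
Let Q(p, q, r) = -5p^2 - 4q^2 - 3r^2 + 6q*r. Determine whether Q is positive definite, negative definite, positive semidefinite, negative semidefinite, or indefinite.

The associated matrix is A = [[-5, 0, 0], [0, -4, 3], [0, 3, -3]].
An LDLᵀ factorisation of A has diagonal entries -5, -4, -3/4.
So there are 3 negative pivots.
Hence Q is negative definite.

negative definite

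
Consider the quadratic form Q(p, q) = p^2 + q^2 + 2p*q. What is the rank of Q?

1

The symmetric matrix is A = [[1, 1], [1, 1]].
Congruent diagonalization of A (simultaneous row and column reduction) yields pivots 1, 0.
So there are 1 positive, 1 zero pivots.
The rank is the number of nonzero pivots: 1.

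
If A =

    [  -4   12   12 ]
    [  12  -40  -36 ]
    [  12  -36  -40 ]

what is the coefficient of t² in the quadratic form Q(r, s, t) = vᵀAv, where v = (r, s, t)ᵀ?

The coefficient of t² is the diagonal entry A[3,3] = -40.

-40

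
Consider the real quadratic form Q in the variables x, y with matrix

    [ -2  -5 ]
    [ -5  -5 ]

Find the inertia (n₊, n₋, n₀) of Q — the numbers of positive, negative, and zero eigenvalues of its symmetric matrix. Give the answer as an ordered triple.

(1, 1, 0)

Symmetric row and column elimination reduces A to a congruent diagonal form with pivots -2, 15/2.
So there are 1 positive, 1 negative pivots.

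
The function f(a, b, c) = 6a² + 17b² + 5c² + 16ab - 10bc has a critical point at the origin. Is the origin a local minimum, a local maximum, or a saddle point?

The Hessian at the origin is H = [[12, 16, 0], [16, 34, -10], [0, -10, 10]].
An LDLᵀ factorisation of H has diagonal entries 12, 38/3, 40/19.
Counting signs: 3 positive.
H is positive definite, so the origin is a strict local minimum.

local minimum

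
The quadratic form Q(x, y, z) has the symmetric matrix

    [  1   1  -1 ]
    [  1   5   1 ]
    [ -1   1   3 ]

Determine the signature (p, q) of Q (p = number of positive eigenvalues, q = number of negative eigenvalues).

Applying the same elementary operations to the rows and columns of A produces a congruent diagonal matrix with entries 1, 4, 1.
That gives 3 positive pivots.

(3, 0)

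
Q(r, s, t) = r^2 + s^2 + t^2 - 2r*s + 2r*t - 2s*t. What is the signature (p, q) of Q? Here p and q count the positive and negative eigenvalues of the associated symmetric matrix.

(1, 0)

The associated matrix is A = [[1, -1, 1], [-1, 1, -1], [1, -1, 1]].
Applying the same elementary operations to the rows and columns of A produces a congruent diagonal matrix with entries 1, 0, 0.
Counting signs: 1 positive, 2 zero.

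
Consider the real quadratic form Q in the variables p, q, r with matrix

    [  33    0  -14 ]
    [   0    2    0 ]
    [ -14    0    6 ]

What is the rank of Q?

3

An LDLᵀ factorisation of A has diagonal entries 33, 2, 2/33.
That gives 3 positive pivots.
The rank is the number of nonzero pivots: 3.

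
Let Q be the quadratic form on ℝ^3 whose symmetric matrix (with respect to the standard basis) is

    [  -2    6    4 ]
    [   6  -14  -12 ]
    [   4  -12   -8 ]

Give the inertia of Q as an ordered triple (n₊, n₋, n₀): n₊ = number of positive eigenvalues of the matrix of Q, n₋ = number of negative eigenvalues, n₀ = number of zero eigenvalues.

(1, 1, 1)

Symmetric row and column elimination reduces A to a congruent diagonal form with pivots -2, 4, 0.
Counting signs: 1 positive, 1 negative, 1 zero.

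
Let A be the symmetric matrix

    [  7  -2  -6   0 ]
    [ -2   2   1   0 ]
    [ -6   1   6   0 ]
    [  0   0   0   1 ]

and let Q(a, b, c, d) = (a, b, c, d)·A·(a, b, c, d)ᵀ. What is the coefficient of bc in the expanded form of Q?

2

The coefficient of bc is A[2,3] + A[3,2] = 2·1 = 2.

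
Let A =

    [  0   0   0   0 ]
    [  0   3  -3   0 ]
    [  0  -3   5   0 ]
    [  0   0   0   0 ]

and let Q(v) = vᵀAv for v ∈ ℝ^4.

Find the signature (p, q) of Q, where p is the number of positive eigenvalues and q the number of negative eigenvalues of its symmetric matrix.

(2, 0)

Row-reducing A symmetrically gives the diagonal entries 0, 3, 2, 0.
So there are 2 positive, 2 zero pivots.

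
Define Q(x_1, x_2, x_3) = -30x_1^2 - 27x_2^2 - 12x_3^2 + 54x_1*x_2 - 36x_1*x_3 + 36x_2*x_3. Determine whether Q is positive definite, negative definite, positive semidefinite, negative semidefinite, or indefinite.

negative semidefinite

The symmetric matrix is A = [[-30, 27, -18], [27, -27, 18], [-18, 18, -12]].
Applying the same elementary operations to the rows and columns of A produces a congruent diagonal matrix with entries -30, -27/10, 0.
Counting signs: 2 negative, 1 zero.
Hence Q is negative semidefinite.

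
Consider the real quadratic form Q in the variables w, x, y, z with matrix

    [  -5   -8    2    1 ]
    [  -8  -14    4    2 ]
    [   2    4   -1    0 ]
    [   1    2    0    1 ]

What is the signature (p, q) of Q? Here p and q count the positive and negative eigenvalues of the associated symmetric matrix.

(1, 2)

Applying the same elementary operations to the rows and columns of A produces a congruent diagonal matrix with entries -5, -6/5, 1/3, 0.
So there are 1 positive, 2 negative, 1 zero pivots.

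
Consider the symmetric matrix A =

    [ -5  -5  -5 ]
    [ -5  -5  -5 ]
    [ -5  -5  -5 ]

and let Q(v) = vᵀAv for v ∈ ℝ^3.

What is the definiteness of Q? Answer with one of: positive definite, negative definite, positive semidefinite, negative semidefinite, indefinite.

Row-reducing A symmetrically gives the diagonal entries -5, 0, 0.
That gives 1 negative, 2 zero pivots.
Hence Q is negative semidefinite.

negative semidefinite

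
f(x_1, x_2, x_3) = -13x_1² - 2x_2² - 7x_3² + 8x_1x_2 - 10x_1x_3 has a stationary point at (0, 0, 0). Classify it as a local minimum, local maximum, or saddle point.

local maximum

The Hessian at the origin is H = [[-26, 8, -10], [8, -4, 0], [-10, 0, -14]].
Congruent diagonalization of H (simultaneous row and column reduction) yields pivots -26, -20/13, -4.
That gives 3 negative pivots.
H is negative definite, so the origin is a strict local maximum.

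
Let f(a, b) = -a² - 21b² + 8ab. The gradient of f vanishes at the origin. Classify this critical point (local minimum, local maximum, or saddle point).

The Hessian at the origin is H = [[-2, 8], [8, -42]].
det H = -2·-42 − (8)² = 20 > 0 and H[1,1] = -2 < 0, so H is negative definite.
Therefore the origin is a local maximum.

local maximum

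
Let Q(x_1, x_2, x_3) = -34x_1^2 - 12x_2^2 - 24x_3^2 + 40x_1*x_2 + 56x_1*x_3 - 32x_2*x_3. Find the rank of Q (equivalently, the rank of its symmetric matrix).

2

The symmetric matrix is A = [[-34, 20, 28], [20, -12, -16], [28, -16, -24]].
Applying the same elementary operations to the rows and columns of A produces a congruent diagonal matrix with entries -34, -4/17, 0.
Counting signs: 2 negative, 1 zero.
The rank is the number of nonzero pivots: 2.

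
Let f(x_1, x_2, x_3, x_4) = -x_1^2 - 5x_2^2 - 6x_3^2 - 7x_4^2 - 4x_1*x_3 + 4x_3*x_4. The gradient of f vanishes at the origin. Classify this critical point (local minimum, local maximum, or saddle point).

The Hessian at the origin is H = [[-2, 0, -4, 0], [0, -10, 0, 0], [-4, 0, -12, 4], [0, 0, 4, -14]].
Congruent diagonalization of H (simultaneous row and column reduction) yields pivots -2, -10, -4, -10.
So there are 4 negative pivots.
H is negative definite, so the origin is a strict local maximum.

local maximum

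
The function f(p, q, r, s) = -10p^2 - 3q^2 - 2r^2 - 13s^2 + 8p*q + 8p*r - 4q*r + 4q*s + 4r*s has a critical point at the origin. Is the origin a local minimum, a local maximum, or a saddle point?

local maximum

The Hessian at the origin is H = [[-20, 8, 8, 0], [8, -6, -4, 4], [8, -4, -4, 4], [0, 4, 4, -26]].
Applying the same elementary operations to the rows and columns of H produces a congruent diagonal matrix with entries -20, -14/5, -4/7, -6.
That gives 4 negative pivots.
H is negative definite, so the origin is a strict local maximum.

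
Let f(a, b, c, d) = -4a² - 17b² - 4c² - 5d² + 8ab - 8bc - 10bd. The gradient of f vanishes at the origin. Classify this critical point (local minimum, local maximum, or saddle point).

local maximum

The Hessian at the origin is H = [[-8, 8, 0, 0], [8, -34, -8, -10], [0, -8, -8, 0], [0, -10, 0, -10]].
Row-reducing H symmetrically gives the diagonal entries -8, -26, -72/13, -40/9.
Counting signs: 4 negative.
H is negative definite, so the origin is a strict local maximum.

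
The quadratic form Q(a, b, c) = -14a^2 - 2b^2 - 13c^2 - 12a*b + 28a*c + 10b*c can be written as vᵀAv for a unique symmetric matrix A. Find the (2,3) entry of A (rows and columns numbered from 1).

The coefficient of b·c in Q is 10. For a symmetric A this equals A[2,3] + A[3,2] = 2·A[2,3].
So A[2,3] = 10/2 = 5.

5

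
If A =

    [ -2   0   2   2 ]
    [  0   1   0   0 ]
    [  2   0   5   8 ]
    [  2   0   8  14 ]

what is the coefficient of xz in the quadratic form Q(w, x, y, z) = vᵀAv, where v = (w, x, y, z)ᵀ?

0

The coefficient of xz is A[2,4] + A[4,2] = 2·0 = 0.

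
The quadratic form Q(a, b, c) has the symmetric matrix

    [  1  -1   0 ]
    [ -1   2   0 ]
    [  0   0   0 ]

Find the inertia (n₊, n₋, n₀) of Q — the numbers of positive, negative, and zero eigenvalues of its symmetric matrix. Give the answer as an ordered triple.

Congruent diagonalization of A (simultaneous row and column reduction) yields pivots 1, 1, 0.
So there are 2 positive, 1 zero pivots.

(2, 0, 1)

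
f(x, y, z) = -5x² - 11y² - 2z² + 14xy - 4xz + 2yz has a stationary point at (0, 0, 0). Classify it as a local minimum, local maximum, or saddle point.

saddle point

The Hessian at the origin is H = [[-10, 14, -4], [14, -22, 2], [-4, 2, -4]].
Applying the same elementary operations to the rows and columns of H produces a congruent diagonal matrix with entries -10, -12/5, 3.
That gives 1 positive, 2 negative pivots.
H is indefinite, so the origin is a saddle point.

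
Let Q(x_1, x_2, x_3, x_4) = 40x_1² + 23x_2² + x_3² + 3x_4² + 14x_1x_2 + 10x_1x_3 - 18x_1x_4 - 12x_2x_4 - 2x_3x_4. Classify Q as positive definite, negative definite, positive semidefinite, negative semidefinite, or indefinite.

positive definite

The associated matrix is A = [[40, 7, 5, -9], [7, 23, 0, -6], [5, 0, 1, -1], [-9, -6, -1, 3]].
An LDLᵀ factorisation of A has diagonal entries 40, 871/40, 296/871, 5/74.
That gives 4 positive pivots.
Hence Q is positive definite.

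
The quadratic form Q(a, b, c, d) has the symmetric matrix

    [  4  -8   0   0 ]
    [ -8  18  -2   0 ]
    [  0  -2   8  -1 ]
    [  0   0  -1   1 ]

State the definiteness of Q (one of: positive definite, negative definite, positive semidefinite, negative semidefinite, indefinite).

Congruent diagonalization of A (simultaneous row and column reduction) yields pivots 4, 2, 6, 5/6.
Counting signs: 4 positive.
Hence Q is positive definite.

positive definite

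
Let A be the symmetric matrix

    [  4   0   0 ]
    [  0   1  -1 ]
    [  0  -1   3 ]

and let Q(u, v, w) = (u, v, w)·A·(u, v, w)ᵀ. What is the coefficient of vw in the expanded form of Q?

-2

The coefficient of vw is A[2,3] + A[3,2] = 2·(-1) = -2.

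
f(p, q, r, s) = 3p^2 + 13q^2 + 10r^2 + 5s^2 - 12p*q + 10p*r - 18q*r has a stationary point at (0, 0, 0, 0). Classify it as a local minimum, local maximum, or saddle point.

local minimum

The Hessian at the origin is H = [[6, -12, 10, 0], [-12, 26, -18, 0], [10, -18, 20, 0], [0, 0, 0, 10]].
Congruent diagonalization of H (simultaneous row and column reduction) yields pivots 6, 2, 4/3, 10.
That gives 4 positive pivots.
H is positive definite, so the origin is a strict local minimum.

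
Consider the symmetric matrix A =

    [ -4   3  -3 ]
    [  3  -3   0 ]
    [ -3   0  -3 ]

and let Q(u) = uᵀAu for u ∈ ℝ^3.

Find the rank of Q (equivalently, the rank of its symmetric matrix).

3

Applying the same elementary operations to the rows and columns of A produces a congruent diagonal matrix with entries -4, -3/4, 6.
So there are 1 positive, 2 negative pivots.
The rank is the number of nonzero pivots: 3.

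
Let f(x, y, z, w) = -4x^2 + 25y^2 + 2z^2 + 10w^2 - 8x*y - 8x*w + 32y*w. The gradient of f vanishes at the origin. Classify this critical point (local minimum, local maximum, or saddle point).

The Hessian at the origin is H = [[-8, -8, 0, -8], [-8, 50, 0, 32], [0, 0, 4, 0], [-8, 32, 0, 20]].
Row-reducing H symmetrically gives the diagonal entries -8, 58, 4, 12/29.
Counting signs: 3 positive, 1 negative.
H is indefinite, so the origin is a saddle point.

saddle point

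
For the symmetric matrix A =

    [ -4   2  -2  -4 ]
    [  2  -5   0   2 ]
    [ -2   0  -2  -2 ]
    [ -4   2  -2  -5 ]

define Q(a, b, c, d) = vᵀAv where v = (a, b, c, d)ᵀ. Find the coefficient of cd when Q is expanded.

-4

The coefficient of cd is A[3,4] + A[4,3] = 2·(-2) = -4.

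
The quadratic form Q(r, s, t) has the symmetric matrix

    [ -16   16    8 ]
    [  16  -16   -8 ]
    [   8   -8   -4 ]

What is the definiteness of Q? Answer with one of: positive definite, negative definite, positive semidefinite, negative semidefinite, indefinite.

Symmetric row and column elimination reduces A to a congruent diagonal form with pivots -16, 0, 0.
That gives 1 negative, 2 zero pivots.
Hence Q is negative semidefinite.

negative semidefinite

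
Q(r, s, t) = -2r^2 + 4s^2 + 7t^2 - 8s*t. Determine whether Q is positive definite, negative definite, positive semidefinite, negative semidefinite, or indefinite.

indefinite

Write A = [[-2, 0, 0], [0, 4, -4], [0, -4, 7]].
Symmetric row and column elimination reduces A to a congruent diagonal form with pivots -2, 4, 3.
That gives 2 positive, 1 negative pivots.
Hence Q is indefinite.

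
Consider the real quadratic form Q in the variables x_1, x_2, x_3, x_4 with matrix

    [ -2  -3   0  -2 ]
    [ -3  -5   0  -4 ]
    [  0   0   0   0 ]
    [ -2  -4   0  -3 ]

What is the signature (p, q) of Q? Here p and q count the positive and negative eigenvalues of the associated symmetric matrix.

Row-reducing A symmetrically gives the diagonal entries -2, -1/2, 0, 1.
That gives 1 positive, 2 negative, 1 zero pivots.

(1, 2)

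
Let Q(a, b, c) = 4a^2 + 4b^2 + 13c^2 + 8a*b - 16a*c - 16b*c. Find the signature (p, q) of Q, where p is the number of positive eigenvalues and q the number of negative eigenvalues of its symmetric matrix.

The symmetric matrix is A = [[4, 4, -8], [4, 4, -8], [-8, -8, 13]].
Applying the same elementary operations to the rows and columns of A produces a congruent diagonal matrix with entries 4, 0, -3.
Counting signs: 1 positive, 1 negative, 1 zero.

(1, 1)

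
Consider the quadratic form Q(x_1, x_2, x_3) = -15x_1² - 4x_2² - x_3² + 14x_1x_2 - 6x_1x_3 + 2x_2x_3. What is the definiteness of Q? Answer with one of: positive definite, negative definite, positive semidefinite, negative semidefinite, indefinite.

The symmetric matrix of Q is A = [[-15, 7, -3], [7, -4, 1], [-3, 1, -1]].
Leading principal minors: Δ_1 = -15, Δ_2 = 11, Δ_3 = -2.
The signs alternate starting with Δ_1 < 0, so by Sylvester's criterion Q is negative definite.

negative definite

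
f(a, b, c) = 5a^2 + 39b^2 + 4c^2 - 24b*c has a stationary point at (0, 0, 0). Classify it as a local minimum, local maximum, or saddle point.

The Hessian at the origin is H = [[10, 0, 0], [0, 78, -24], [0, -24, 8]].
Congruent diagonalization of H (simultaneous row and column reduction) yields pivots 10, 78, 8/13.
Counting signs: 3 positive.
H is positive definite, so the origin is a strict local minimum.

local minimum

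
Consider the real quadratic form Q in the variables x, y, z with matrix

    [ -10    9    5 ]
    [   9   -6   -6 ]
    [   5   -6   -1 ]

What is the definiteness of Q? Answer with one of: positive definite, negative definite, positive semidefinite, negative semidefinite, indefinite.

indefinite

Congruent diagonalization of A (simultaneous row and column reduction) yields pivots -10, 21/10, 3/7.
That gives 2 positive, 1 negative pivots.
Hence Q is indefinite.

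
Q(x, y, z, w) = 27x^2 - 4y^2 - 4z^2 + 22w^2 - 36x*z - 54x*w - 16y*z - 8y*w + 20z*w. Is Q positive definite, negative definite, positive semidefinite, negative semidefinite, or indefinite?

The symmetric matrix is A = [[27, 0, -18, -27], [0, -4, -8, -4], [-18, -8, -4, 10], [-27, -4, 10, 22]].
Symmetric row and column elimination reduces A to a congruent diagonal form with pivots 27, -4, 0, -1.
So there are 1 positive, 2 negative, 1 zero pivots.
Hence Q is indefinite.

indefinite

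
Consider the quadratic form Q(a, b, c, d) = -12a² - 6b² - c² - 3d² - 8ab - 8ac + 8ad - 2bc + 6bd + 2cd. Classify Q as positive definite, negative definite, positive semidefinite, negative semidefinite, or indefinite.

indefinite

Write A = [[-12, -4, -4, 4], [-4, -6, -1, 3], [-4, -1, -1, 1], [4, 3, 1, -3]].
Applying the same elementary operations to the rows and columns of A produces a congruent diagonal matrix with entries -12, -14/3, 5/14, -6/5.
That gives 1 positive, 3 negative pivots.
Hence Q is indefinite.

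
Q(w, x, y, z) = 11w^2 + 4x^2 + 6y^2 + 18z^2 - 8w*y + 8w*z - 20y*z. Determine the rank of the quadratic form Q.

4

The associated matrix is A = [[11, 0, -4, 4], [0, 4, 0, 0], [-4, 0, 6, -10], [4, 0, -10, 18]].
An LDLᵀ factorisation of A has diagonal entries 11, 4, 50/11, 12/25.
Counting signs: 4 positive.
The rank is the number of nonzero pivots: 4.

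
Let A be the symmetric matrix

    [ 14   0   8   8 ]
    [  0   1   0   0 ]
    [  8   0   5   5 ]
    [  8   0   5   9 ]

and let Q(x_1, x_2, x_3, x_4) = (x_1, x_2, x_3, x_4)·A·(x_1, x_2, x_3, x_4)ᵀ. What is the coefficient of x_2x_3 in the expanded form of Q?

0

The coefficient of x_2x_3 is A[2,3] + A[3,2] = 2·0 = 0.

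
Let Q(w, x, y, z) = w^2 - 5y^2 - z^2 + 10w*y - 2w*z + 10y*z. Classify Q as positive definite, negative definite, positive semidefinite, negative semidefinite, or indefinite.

The symmetric matrix is A = [[1, 0, 5, -1], [0, 0, 0, 0], [5, 0, -5, 5], [-1, 0, 5, -1]].
Applying the same elementary operations to the rows and columns of A produces a congruent diagonal matrix with entries 1, 0, -30, 4/3.
So there are 2 positive, 1 negative, 1 zero pivots.
Hence Q is indefinite.

indefinite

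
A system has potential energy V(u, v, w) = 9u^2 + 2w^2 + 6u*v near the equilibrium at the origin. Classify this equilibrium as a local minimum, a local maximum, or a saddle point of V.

saddle point

The Hessian at the origin is H = [[18, 6, 0], [6, 0, 0], [0, 0, 4]].
Row-reducing H symmetrically gives the diagonal entries 18, -2, 4.
Counting signs: 2 positive, 1 negative.
H is indefinite, so the origin is a saddle point.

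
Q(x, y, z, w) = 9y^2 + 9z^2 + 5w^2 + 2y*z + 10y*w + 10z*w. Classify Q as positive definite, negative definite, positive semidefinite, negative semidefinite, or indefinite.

positive semidefinite

The associated matrix is A = [[0, 0, 0, 0], [0, 9, 1, 5], [0, 1, 9, 5], [0, 5, 5, 5]].
Symmetric row and column elimination reduces A to a congruent diagonal form with pivots 0, 9, 80/9, 0.
So there are 2 positive, 2 zero pivots.
Hence Q is positive semidefinite.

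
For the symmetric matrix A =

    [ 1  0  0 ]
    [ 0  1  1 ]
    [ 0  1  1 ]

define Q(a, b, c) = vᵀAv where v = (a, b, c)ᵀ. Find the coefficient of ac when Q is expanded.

0

The coefficient of ac is A[1,3] + A[3,1] = 2·0 = 0.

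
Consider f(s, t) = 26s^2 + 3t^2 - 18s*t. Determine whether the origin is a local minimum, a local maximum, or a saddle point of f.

saddle point

The Hessian at the origin is H = [[52, -18], [-18, 6]].
det H = 52·6 − (-18)² = -12 < 0, so H is indefinite.
Therefore the origin is a saddle point.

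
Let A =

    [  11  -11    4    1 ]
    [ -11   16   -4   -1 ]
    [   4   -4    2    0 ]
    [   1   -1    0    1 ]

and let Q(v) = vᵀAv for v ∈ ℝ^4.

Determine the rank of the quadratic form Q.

Row-reducing A symmetrically gives the diagonal entries 11, 5, 6/11, 2/3.
That gives 4 positive pivots.
The rank is the number of nonzero pivots: 4.

4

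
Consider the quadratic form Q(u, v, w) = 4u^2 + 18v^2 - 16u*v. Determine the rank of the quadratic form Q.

2

The associated matrix is A = [[4, -8, 0], [-8, 18, 0], [0, 0, 0]].
Congruent diagonalization of A (simultaneous row and column reduction) yields pivots 4, 2, 0.
Counting signs: 2 positive, 1 zero.
The rank is the number of nonzero pivots: 2.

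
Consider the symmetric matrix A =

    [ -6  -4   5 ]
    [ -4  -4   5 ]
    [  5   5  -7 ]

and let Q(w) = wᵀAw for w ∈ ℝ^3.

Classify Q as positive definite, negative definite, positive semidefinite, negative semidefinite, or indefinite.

negative definite

Leading principal minors: Δ_1 = -6, Δ_2 = 8, Δ_3 = -6.
The signs alternate starting with Δ_1 < 0, so by Sylvester's criterion Q is negative definite.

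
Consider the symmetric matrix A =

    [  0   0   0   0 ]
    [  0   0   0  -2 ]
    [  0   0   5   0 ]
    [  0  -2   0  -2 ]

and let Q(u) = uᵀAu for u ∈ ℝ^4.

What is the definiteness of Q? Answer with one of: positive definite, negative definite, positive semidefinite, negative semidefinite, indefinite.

indefinite

A is congruent to a diagonal matrix with 2 positive, 1 negative and 1 zero entries, so Q is indefinite.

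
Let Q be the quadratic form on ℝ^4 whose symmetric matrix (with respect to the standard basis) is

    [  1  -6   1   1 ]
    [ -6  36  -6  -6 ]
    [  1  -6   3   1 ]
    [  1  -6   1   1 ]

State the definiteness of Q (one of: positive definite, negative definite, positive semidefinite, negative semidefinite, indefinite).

Congruent diagonalization of A (simultaneous row and column reduction) yields pivots 1, 0, 2, 0.
Counting signs: 2 positive, 2 zero.
Hence Q is positive semidefinite.

positive semidefinite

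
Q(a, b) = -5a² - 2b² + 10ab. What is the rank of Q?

The associated matrix is A = [[-5, 5], [5, -2]].
Applying the same elementary operations to the rows and columns of A produces a congruent diagonal matrix with entries -5, 3.
So there are 1 positive, 1 negative pivots.
The rank is the number of nonzero pivots: 2.

2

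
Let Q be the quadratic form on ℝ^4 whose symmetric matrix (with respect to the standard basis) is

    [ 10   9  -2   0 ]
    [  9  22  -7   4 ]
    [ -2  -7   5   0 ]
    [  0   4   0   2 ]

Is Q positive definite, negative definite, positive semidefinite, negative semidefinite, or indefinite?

positive definite

An LDLᵀ factorisation of A has diagonal entries 10, 139/10, 369/139, 2/369.
That gives 4 positive pivots.
Hence Q is positive definite.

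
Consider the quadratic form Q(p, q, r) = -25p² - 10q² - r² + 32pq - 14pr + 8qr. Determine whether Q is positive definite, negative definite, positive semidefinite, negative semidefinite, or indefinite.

The associated matrix is A = [[-25, 16, -7], [16, -10, 4], [-7, 4, -1]].
Congruent diagonalization of A (simultaneous row and column reduction) yields pivots -25, 6/25, 0.
So there are 1 positive, 1 negative, 1 zero pivots.
Hence Q is indefinite.

indefinite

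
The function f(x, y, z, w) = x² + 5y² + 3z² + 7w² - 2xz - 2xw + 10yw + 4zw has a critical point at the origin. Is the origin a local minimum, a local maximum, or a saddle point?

The Hessian at the origin is H = [[2, 0, -2, -2], [0, 10, 0, 10], [-2, 0, 6, 4], [-2, 10, 4, 14]].
Applying the same elementary operations to the rows and columns of H produces a congruent diagonal matrix with entries 2, 10, 4, 1.
So there are 4 positive pivots.
H is positive definite, so the origin is a strict local minimum.

local minimum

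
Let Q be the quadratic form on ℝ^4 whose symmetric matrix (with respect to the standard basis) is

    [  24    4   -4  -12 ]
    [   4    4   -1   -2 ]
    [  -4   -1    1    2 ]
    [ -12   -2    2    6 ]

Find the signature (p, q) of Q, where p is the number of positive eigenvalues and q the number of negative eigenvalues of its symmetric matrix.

Symmetric row and column elimination reduces A to a congruent diagonal form with pivots 24, 10/3, 3/10, 0.
So there are 3 positive, 1 zero pivots.

(3, 0)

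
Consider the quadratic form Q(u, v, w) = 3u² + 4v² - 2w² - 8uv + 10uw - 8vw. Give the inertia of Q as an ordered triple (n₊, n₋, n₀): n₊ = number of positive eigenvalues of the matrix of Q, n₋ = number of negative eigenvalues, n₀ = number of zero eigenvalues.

The associated matrix is A = [[3, -4, 5], [-4, 4, -4], [5, -4, -2]].
Congruent diagonalization of A (simultaneous row and column reduction) yields pivots 3, -4/3, -5.
That gives 1 positive, 2 negative pivots.

(1, 2, 0)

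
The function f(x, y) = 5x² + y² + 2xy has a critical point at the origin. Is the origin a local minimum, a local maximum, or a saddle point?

The Hessian at the origin is H = [[10, 2], [2, 2]].
det H = 10·2 − (2)² = 16 > 0 and H[1,1] = 10 > 0, so H is positive definite.
Therefore the origin is a local minimum.

local minimum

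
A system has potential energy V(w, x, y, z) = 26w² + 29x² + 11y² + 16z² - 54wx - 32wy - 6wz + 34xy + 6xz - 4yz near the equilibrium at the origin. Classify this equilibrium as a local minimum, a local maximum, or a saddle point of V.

The Hessian at the origin is H = [[52, -54, -32, -6], [-54, 58, 34, 6], [-32, 34, 22, -4], [-6, 6, -4, 32]].
Symmetric row and column elimination reduces H to a congruent diagonal form with pivots 52, 25/13, 2, 12/5.
That gives 4 positive pivots.
H is positive definite, so the origin is a strict local minimum.

local minimum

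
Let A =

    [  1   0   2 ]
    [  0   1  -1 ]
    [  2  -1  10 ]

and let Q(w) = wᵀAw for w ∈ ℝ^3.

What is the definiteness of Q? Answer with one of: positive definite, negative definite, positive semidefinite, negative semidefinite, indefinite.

Row-reducing A symmetrically gives the diagonal entries 1, 1, 5.
That gives 3 positive pivots.
Hence Q is positive definite.

positive definite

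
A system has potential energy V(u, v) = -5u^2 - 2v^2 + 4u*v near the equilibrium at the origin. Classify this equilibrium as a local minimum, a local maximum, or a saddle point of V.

local maximum

The Hessian at the origin is H = [[-10, 4], [4, -4]].
det H = -10·-4 − (4)² = 24 > 0 and H[1,1] = -10 < 0, so H is negative definite.
Therefore the origin is a local maximum.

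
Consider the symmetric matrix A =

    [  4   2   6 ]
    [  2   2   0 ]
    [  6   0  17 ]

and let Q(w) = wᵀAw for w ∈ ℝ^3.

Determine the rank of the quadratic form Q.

Symmetric row and column elimination reduces A to a congruent diagonal form with pivots 4, 1, -1.
That gives 2 positive, 1 negative pivots.
The rank is the number of nonzero pivots: 3.

3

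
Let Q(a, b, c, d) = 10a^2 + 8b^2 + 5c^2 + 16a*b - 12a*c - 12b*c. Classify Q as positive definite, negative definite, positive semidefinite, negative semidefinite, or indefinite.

positive semidefinite

The associated matrix is A = [[10, 8, -6, 0], [8, 8, -6, 0], [-6, -6, 5, 0], [0, 0, 0, 0]].
Applying the same elementary operations to the rows and columns of A produces a congruent diagonal matrix with entries 10, 8/5, 1/2, 0.
Counting signs: 3 positive, 1 zero.
Hence Q is positive semidefinite.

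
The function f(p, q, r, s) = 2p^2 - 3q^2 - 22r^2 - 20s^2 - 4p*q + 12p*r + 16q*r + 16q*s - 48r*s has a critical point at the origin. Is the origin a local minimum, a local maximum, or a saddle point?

saddle point

The Hessian at the origin is H = [[4, -4, 12, 0], [-4, -6, 16, 16], [12, 16, -44, -48], [0, 16, -48, -40]].
An LDLᵀ factorisation of H has diagonal entries 4, -10, -8/5, -8.
That gives 1 positive, 3 negative pivots.
H is indefinite, so the origin is a saddle point.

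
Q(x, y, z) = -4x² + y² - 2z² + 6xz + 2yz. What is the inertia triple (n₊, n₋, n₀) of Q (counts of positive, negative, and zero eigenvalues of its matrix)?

(1, 2, 0)

The symmetric matrix is A = [[-4, 0, 3], [0, 1, 1], [3, 1, -2]].
Symmetric row and column elimination reduces A to a congruent diagonal form with pivots -4, 1, -3/4.
Counting signs: 1 positive, 2 negative.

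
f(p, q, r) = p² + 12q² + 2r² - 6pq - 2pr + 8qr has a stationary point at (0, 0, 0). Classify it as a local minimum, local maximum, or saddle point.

local minimum

The Hessian at the origin is H = [[2, -6, -2], [-6, 24, 8], [-2, 8, 4]].
Symmetric row and column elimination reduces H to a congruent diagonal form with pivots 2, 6, 4/3.
Counting signs: 3 positive.
H is positive definite, so the origin is a strict local minimum.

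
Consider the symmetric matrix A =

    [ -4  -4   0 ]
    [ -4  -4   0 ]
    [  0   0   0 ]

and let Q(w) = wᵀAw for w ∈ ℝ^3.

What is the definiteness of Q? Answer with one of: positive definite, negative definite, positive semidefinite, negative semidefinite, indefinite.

negative semidefinite

Congruent diagonalization of A (simultaneous row and column reduction) yields pivots -4, 0, 0.
So there are 1 negative, 2 zero pivots.
Hence Q is negative semidefinite.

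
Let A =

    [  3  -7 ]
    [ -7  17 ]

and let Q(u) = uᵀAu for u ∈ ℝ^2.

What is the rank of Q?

2

Row-reducing A symmetrically gives the diagonal entries 3, 2/3.
Counting signs: 2 positive.
The rank is the number of nonzero pivots: 2.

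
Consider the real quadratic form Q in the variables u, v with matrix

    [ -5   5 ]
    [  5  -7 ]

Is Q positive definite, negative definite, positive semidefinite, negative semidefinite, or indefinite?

Applying the same elementary operations to the rows and columns of A produces a congruent diagonal matrix with entries -5, -2.
Counting signs: 2 negative.
Hence Q is negative definite.

negative definite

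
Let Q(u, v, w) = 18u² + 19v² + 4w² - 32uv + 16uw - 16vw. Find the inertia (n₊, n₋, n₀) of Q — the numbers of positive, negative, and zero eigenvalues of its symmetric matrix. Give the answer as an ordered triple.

(3, 0, 0)

The associated matrix is A = [[18, -16, 8], [-16, 19, -8], [8, -8, 4]].
An LDLᵀ factorisation of A has diagonal entries 18, 43/9, 12/43.
Counting signs: 3 positive.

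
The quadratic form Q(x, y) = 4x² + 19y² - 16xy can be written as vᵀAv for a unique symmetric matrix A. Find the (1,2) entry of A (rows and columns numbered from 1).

The coefficient of x·y in Q is -16. For a symmetric A this equals A[1,2] + A[2,1] = 2·A[1,2].
So A[1,2] = -16/2 = -8.

-8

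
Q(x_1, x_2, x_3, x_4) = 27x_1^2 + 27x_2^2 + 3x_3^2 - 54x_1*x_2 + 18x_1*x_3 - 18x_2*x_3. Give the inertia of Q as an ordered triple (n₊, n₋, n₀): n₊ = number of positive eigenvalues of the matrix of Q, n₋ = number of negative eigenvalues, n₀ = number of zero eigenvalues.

The symmetric matrix is A = [[27, -27, 9, 0], [-27, 27, -9, 0], [9, -9, 3, 0], [0, 0, 0, 0]].
Applying the same elementary operations to the rows and columns of A produces a congruent diagonal matrix with entries 27, 0, 0, 0.
Counting signs: 1 positive, 3 zero.

(1, 0, 3)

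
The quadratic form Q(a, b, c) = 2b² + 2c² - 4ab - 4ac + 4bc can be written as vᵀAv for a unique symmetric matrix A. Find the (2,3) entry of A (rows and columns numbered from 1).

The coefficient of b·c in Q is 4. For a symmetric A this equals A[2,3] + A[3,2] = 2·A[2,3].
So A[2,3] = 4/2 = 2.

2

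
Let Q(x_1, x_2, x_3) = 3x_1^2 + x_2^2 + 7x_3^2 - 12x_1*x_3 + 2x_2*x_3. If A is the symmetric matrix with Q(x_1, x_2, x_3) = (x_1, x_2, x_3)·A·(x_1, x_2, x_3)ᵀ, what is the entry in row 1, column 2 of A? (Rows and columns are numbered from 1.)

The coefficient of x_1·x_2 in Q is 0. For a symmetric A this equals A[1,2] + A[2,1] = 2·A[1,2].
So A[1,2] = 0/2 = 0.

0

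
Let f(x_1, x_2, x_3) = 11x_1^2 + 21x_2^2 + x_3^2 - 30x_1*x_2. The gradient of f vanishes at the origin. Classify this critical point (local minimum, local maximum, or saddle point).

local minimum

The Hessian at the origin is H = [[22, -30, 0], [-30, 42, 0], [0, 0, 2]].
Symmetric row and column elimination reduces H to a congruent diagonal form with pivots 22, 12/11, 2.
That gives 3 positive pivots.
H is positive definite, so the origin is a strict local minimum.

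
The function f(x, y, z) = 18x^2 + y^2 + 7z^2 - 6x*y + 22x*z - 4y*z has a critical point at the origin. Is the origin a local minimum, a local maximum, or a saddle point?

local minimum

The Hessian at the origin is H = [[36, -6, 22], [-6, 2, -4], [22, -4, 14]].
Congruent diagonalization of H (simultaneous row and column reduction) yields pivots 36, 1, 4/9.
That gives 3 positive pivots.
H is positive definite, so the origin is a strict local minimum.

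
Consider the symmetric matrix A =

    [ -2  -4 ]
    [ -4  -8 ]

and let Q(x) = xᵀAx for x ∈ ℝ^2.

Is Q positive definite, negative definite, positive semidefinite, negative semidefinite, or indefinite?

negative semidefinite

Row-reducing A symmetrically gives the diagonal entries -2, 0.
That gives 1 negative, 1 zero pivots.
Hence Q is negative semidefinite.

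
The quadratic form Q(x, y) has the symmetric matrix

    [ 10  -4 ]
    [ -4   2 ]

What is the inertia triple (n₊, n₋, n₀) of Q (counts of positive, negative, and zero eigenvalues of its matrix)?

(2, 0, 0)

An LDLᵀ factorisation of A has diagonal entries 10, 2/5.
Counting signs: 2 positive.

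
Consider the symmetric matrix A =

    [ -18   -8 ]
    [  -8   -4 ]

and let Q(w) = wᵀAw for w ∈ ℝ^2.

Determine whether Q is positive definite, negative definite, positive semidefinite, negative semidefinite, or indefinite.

negative definite

Symmetric row and column elimination reduces A to a congruent diagonal form with pivots -18, -4/9.
So there are 2 negative pivots.
Hence Q is negative definite.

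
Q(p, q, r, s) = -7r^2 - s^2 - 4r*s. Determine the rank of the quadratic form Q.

The associated matrix is A = [[0, 0, 0, 0], [0, 0, 0, 0], [0, 0, -7, -2], [0, 0, -2, -1]].
Row-reducing A symmetrically gives the diagonal entries 0, 0, -7, -3/7.
Counting signs: 2 negative, 2 zero.
The rank is the number of nonzero pivots: 2.

2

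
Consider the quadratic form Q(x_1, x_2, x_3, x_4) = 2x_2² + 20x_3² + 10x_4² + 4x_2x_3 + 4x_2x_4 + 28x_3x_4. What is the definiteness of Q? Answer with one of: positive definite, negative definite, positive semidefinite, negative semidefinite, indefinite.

Write A = [[0, 0, 0, 0], [0, 2, 2, 2], [0, 2, 20, 14], [0, 2, 14, 10]].
Applying the same elementary operations to the rows and columns of A produces a congruent diagonal matrix with entries 0, 2, 18, 0.
Counting signs: 2 positive, 2 zero.
Hence Q is positive semidefinite.

positive semidefinite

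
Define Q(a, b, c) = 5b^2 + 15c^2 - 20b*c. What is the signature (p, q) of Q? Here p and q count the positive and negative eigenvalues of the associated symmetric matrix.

The symmetric matrix is A = [[0, 0, 0], [0, 5, -10], [0, -10, 15]].
Applying the same elementary operations to the rows and columns of A produces a congruent diagonal matrix with entries 0, 5, -5.
That gives 1 positive, 1 negative, 1 zero pivots.

(1, 1)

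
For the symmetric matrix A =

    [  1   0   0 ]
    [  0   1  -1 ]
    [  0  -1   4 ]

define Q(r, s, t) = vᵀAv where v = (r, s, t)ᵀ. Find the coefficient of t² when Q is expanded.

4

The coefficient of t² is the diagonal entry A[3,3] = 4.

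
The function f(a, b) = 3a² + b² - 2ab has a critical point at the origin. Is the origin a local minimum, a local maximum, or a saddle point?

The Hessian at the origin is H = [[6, -2], [-2, 2]].
det H = 6·2 − (-2)² = 8 > 0 and H[1,1] = 6 > 0, so H is positive definite.
Therefore the origin is a local minimum.

local minimum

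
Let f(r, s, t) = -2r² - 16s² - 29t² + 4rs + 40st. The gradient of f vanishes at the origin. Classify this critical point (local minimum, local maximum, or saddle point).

The Hessian at the origin is H = [[-4, 4, 0], [4, -32, 40], [0, 40, -58]].
Row-reducing H symmetrically gives the diagonal entries -4, -28, -6/7.
Counting signs: 3 negative.
H is negative definite, so the origin is a strict local maximum.

local maximum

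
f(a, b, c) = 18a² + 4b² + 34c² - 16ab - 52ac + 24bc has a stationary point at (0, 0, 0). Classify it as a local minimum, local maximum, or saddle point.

saddle point

The Hessian at the origin is H = [[36, -16, -52], [-16, 8, 24], [-52, 24, 68]].
An LDLᵀ factorisation of H has diagonal entries 36, 8/9, -8.
So there are 2 positive, 1 negative pivots.
H is indefinite, so the origin is a saddle point.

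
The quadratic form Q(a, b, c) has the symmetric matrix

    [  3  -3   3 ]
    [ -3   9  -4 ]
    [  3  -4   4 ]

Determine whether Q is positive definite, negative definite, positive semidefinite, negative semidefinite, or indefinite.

Leading principal minors: Δ_1 = 3, Δ_2 = 18, Δ_3 = 15.
All leading principal minors are positive, so by Sylvester's criterion Q is positive definite.

positive definite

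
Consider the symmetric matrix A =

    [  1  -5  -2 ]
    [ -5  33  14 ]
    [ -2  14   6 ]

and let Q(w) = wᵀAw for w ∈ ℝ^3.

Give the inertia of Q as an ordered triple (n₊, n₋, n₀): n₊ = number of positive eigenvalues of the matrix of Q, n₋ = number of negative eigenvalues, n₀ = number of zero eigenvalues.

(2, 0, 1)

Congruent diagonalization of A (simultaneous row and column reduction) yields pivots 1, 8, 0.
Counting signs: 2 positive, 1 zero.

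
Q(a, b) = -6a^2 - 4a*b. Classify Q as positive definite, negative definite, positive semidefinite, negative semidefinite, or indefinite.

The symmetric matrix of Q is [[-6, -2], [-2, 0]].
For the 2×2 matrix [[-6, -2], [-2, 0]]: det = -6·0 − (-2)² = -4, trace = -6.
det < 0 so the eigenvalues have opposite signs; the form is indefinite.

indefinite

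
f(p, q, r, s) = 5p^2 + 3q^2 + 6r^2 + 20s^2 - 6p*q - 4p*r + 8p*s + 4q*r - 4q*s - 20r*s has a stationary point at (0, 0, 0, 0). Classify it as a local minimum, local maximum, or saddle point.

local minimum

The Hessian at the origin is H = [[10, -6, -4, 8], [-6, 6, 4, -4], [-4, 4, 12, -20], [8, -4, -20, 40]].
Applying the same elementary operations to the rows and columns of H produces a congruent diagonal matrix with entries 10, 12/5, 28/3, 8/7.
Counting signs: 4 positive.
H is positive definite, so the origin is a strict local minimum.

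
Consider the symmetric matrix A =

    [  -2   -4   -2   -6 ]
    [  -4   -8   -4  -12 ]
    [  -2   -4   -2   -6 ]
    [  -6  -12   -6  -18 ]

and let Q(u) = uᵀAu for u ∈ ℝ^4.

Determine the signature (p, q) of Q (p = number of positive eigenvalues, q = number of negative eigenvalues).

(0, 1)

Congruent diagonalization of A (simultaneous row and column reduction) yields pivots -2, 0, 0, 0.
That gives 1 negative, 3 zero pivots.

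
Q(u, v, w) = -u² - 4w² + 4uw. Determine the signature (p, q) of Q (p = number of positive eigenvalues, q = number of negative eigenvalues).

The symmetric matrix is A = [[-1, 0, 2], [0, 0, 0], [2, 0, -4]].
Applying the same elementary operations to the rows and columns of A produces a congruent diagonal matrix with entries -1, 0, 0.
Counting signs: 1 negative, 2 zero.

(0, 1)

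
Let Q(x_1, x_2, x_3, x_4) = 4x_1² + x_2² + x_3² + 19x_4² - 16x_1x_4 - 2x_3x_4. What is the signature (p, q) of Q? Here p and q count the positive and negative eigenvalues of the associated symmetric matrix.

(4, 0)

Write A = [[4, 0, 0, -8], [0, 1, 0, 0], [0, 0, 1, -1], [-8, 0, -1, 19]].
Congruent diagonalization of A (simultaneous row and column reduction) yields pivots 4, 1, 1, 2.
Counting signs: 4 positive.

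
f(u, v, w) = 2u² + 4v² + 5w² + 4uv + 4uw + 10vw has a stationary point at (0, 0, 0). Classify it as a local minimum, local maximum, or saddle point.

The Hessian at the origin is H = [[4, 4, 4], [4, 8, 10], [4, 10, 10]].
Congruent diagonalization of H (simultaneous row and column reduction) yields pivots 4, 4, -3.
So there are 2 positive, 1 negative pivots.
H is indefinite, so the origin is a saddle point.

saddle point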